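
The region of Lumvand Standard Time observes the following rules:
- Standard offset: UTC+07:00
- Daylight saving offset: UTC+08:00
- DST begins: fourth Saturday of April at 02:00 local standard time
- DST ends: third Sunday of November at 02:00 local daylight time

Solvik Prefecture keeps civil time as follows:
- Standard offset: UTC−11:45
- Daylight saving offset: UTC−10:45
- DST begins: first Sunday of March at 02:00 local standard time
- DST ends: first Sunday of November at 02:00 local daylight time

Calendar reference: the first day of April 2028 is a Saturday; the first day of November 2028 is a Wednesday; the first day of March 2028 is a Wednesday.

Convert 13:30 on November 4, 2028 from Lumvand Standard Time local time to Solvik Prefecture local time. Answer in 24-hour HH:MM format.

1 April 2028 is a Saturday, so the first Saturday is April 1 and the fourth is April 22.
1 November 2028 is a Wednesday, so the first Sunday is November 5 and the third is November 19.
Daylight saving runs 22 April – 19 November; November 4, 2028 is inside that window, so Lumvand Standard Time is at UTC+08:00.
13:30 Lumvand Standard Time − 8h = 05:30 UTC.
1 March 2028 is a Wednesday, so the first Sunday is March 5.
1 November 2028 is a Wednesday, so the first Sunday is November 5.
At the standard offset (UTC−11:45), 05:30 UTC − 11h45m = 17:45 Solvik Prefecture standard time (rolling into the previous day, 3 November 2028).
Daylight saving runs 5 March – 5 November; the standard-time date in Solvik Prefecture, November 3, 2028, is inside that window, so Solvik Prefecture is at UTC−10:45.
05:30 UTC − 10h45m = 18:45 Solvik Prefecture (rolling into the previous day, 3 November 2028).

18:45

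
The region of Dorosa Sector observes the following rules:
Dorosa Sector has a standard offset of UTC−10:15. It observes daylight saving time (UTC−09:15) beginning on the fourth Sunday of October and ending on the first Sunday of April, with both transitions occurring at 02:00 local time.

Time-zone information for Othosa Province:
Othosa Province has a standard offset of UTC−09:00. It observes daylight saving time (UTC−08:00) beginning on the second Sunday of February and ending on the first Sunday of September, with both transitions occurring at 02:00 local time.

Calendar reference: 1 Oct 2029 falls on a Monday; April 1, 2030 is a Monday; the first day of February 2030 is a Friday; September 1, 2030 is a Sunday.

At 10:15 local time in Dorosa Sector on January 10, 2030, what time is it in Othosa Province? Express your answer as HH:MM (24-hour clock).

10:30

1 October 2029 is a Monday, so the first Sunday is October 7 and the fourth is October 28.
1 April 2030 is a Monday, so the first Sunday is April 7.
January 10, 2030 falls between 28 October 2029 and 7 April 2030, so daylight saving is in effect and Dorosa Sector is at UTC−09:15.
10:15 Dorosa Sector + 9h15m = 19:30 UTC.
1 February 2030 is a Friday, so the first Sunday is February 3 and the second is February 10.
1 September 2030 is a Sunday, so the first Sunday is September 1.
At the standard offset (UTC−09:00), 19:30 UTC − 9h = 10:30 Othosa Province standard time.
The standard-time date in Othosa Province, January 10, 2030, is outside the daylight-saving period (10 February – 1 September), so Othosa Province is on standard time, UTC−09:00.
19:30 UTC − 9h = 10:30 Othosa Province.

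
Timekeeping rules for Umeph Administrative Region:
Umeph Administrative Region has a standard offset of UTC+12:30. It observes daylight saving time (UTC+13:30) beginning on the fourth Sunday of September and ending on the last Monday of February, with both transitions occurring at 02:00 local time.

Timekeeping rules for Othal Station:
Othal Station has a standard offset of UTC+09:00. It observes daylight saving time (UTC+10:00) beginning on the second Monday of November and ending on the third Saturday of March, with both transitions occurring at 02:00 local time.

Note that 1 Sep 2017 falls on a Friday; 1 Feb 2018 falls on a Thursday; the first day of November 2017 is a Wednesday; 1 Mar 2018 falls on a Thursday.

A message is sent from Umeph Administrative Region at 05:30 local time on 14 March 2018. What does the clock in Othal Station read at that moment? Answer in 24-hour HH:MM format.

03:00

1 September 2017 is a Friday, so the first Sunday is September 3 and the fourth is September 24.
1 February 2018 is a Thursday, so Mondays fall on 5, 12, 19, 26; the last is February 26.
14 March 2018 is outside the daylight-saving period (24 September 2017 – 26 February 2018), so Umeph Administrative Region is on standard time, UTC+12:30.
05:30 Umeph Administrative Region − 12h30m = 17:00 UTC (rolling into the previous day, 13 March 2018).
1 November 2017 is a Wednesday, so the first Monday is November 6 and the second is November 13.
1 March 2018 is a Thursday, so the first Saturday is March 3 and the third is March 17.
At the standard offset (UTC+09:00), 17:00 UTC + 9h = 02:00 Othal Station standard time (rolling into the next day, 14 March 2018).
Daylight saving runs 13 November 2017 – 17 March 2018; the standard-time date in Othal Station, 14 March 2018, is inside that window, so Othal Station is at UTC+10:00.
17:00 UTC + 10h = 03:00 Othal Station (rolling into the next day, 14 March 2018).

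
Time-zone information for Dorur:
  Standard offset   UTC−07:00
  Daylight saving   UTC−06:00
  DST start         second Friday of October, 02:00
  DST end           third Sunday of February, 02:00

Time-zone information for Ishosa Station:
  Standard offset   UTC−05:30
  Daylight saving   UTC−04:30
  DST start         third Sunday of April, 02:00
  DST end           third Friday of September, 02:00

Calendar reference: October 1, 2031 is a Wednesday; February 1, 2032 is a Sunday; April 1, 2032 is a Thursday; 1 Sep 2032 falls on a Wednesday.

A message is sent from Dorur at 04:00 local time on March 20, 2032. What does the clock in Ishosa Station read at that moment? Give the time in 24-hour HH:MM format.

1 October 2031 is a Wednesday, so the first Friday is October 3 and the second is October 10.
1 February 2032 is a Sunday, so the first Sunday is February 1 and the third is February 15.
March 20, 2032 does not fall between 10 October 2031 and 15 February 2032, so daylight saving is not in effect and Dorur is at UTC−07:00.
04:00 Dorur + 7h = 11:00 UTC.
1 April 2032 is a Thursday, so the first Sunday is April 4 and the third is April 18.
1 September 2032 is a Wednesday, so the first Friday is September 3 and the third is September 17.
At the standard offset (UTC−05:30), 11:00 UTC − 5h30m = 05:30 Ishosa Station standard time.
Daylight saving runs 18 April – 17 September; the standard-time date in Ishosa Station, March 20, 2032, is outside that window, so Ishosa Station is on standard time at UTC−05:30.
11:00 UTC − 5h30m = 05:30 Ishosa Station.

05:30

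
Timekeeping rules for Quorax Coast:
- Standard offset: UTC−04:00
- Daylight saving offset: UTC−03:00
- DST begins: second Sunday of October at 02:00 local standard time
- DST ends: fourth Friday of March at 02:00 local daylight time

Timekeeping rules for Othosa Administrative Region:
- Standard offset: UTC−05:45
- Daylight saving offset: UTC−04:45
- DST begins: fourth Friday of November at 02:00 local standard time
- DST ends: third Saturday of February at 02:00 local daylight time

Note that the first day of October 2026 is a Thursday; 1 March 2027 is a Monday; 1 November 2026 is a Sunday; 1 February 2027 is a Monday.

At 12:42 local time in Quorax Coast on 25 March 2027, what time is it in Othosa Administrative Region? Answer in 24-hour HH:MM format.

09:57

1 October 2026 is a Thursday, so the first Sunday is October 4 and the second is October 11.
1 March 2027 is a Monday, so the first Friday is March 5 and the fourth is March 26.
Daylight saving runs 11 October 2026 – 26 March 2027; 25 March 2027 is inside that window, so Quorax Coast is at UTC−03:00.
12:42 Quorax Coast + 3h = 15:42 UTC.
1 November 2026 is a Sunday, so the first Friday is November 6 and the fourth is November 27.
1 February 2027 is a Monday, so the first Saturday is February 6 and the third is February 20.
At the standard offset (UTC−05:45), 15:42 UTC − 5h45m = 09:57 Othosa Administrative Region standard time.
Daylight saving runs 27 November 2026 – 20 February 2027; the standard-time date in Othosa Administrative Region, 25 March 2027, is outside that window, so Othosa Administrative Region is on standard time at UTC−05:45.
15:42 UTC − 5h45m = 09:57 Othosa Administrative Region.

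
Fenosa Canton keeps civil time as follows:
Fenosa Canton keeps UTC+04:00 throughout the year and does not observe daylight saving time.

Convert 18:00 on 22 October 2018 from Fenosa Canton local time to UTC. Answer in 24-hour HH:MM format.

14:00

Fenosa Canton stays on UTC+04:00 all year.
18:00 local − 4h = 14:00 UTC.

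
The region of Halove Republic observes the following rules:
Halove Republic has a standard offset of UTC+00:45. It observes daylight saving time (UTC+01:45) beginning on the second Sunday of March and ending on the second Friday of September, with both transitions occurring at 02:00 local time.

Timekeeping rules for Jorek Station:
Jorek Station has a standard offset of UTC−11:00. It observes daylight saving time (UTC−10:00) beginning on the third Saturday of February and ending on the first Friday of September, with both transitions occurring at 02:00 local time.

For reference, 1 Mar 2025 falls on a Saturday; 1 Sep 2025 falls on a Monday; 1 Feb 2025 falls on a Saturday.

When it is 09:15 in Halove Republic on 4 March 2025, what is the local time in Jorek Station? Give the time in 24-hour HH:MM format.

22:30

1 March 2025 is a Saturday, so the first Sunday is March 2 and the second is March 9.
1 September 2025 is a Monday, so the first Friday is September 5 and the second is September 12.
Daylight saving runs 9 March – 12 September; 4 March 2025 is outside that window, so Halove Republic is on standard time at UTC+00:45.
09:15 Halove Republic − 0h45m = 08:30 UTC.
1 February 2025 is a Saturday, so the first Saturday is February 1 and the third is February 15.
1 September 2025 is a Monday, so the first Friday is September 5.
At the standard offset (UTC−11:00), 08:30 UTC − 11h = 21:30 Jorek Station standard time (rolling into the previous day, 3 March 2025).
Daylight saving runs 15 February – 5 September; the standard-time date in Jorek Station, 3 March 2025, is inside that window, so Jorek Station is at UTC−10:00.
08:30 UTC − 10h = 22:30 Jorek Station (rolling into the previous day, 3 March 2025).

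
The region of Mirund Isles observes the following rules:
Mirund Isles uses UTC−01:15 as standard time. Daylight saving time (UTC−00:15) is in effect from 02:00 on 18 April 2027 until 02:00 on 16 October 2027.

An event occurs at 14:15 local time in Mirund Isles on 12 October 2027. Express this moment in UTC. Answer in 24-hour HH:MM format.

Daylight saving runs 18 April – 16 October; 12 October 2027 is inside that window, so Mirund Isles is at UTC−00:15.
14:15 local + 0h15m = 14:30 UTC.

14:30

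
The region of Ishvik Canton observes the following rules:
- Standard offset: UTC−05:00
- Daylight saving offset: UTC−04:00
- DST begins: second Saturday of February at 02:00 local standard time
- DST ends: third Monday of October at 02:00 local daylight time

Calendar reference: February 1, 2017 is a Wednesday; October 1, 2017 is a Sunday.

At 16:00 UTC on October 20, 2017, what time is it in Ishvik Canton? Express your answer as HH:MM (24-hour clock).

11:00

1 February 2017 is a Wednesday, so the first Saturday is February 4 and the second is February 11.
1 October 2017 is a Sunday, so the first Monday is October 2 and the third is October 16.
At the standard offset (UTC−05:00), 16:00 UTC − 5h = 11:00 Ishvik Canton standard time.
The standard-time date in Ishvik Canton, October 20, 2017, is outside the daylight-saving period (11 February – 16 October), so Ishvik Canton is on standard time, UTC−05:00.
16:00 UTC − 5h = 11:00 local.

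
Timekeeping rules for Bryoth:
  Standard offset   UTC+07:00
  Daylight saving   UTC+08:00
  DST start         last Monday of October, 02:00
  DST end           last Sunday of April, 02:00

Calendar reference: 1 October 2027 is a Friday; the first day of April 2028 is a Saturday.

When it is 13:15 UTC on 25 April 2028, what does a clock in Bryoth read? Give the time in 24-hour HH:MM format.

1 October 2027 is a Friday, so Mondays fall on 4, 11, 18, 25; the last is October 25.
1 April 2028 is a Saturday, so Sundays fall on 2, 9, 16, 23, 30; the last is April 30.
At the standard offset (UTC+07:00), 13:15 UTC + 7h = 20:15 Bryoth standard time.
The standard-time date in Bryoth, 25 April 2028, lies within the daylight-saving period (25 October 2027 – 30 April 2028), so Bryoth is on daylight time, UTC+08:00.
13:15 UTC + 8h = 21:15 local.

21:15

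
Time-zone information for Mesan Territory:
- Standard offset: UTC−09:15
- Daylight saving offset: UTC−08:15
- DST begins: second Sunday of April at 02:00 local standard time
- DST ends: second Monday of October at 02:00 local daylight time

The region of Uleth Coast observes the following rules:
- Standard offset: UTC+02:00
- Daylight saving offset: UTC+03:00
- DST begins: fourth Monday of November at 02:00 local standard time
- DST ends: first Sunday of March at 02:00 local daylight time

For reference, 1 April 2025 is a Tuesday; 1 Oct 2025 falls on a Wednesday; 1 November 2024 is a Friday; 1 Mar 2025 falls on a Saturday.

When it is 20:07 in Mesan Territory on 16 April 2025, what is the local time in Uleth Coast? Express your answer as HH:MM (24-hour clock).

06:22

1 April 2025 is a Tuesday, so the first Sunday is April 6 and the second is April 13.
1 October 2025 is a Wednesday, so the first Monday is October 6 and the second is October 13.
16 April 2025 lies within the daylight-saving period (13 April – 13 October), so Mesan Territory is on daylight time, UTC−08:15.
20:07 Mesan Territory + 8h15m = 04:22 UTC (rolling into the next day, 17 April 2025).
1 November 2024 is a Friday, so the first Monday is November 4 and the fourth is November 25.
1 March 2025 is a Saturday, so the first Sunday is March 2.
At the standard offset (UTC+02:00), 04:22 UTC + 2h = 06:22 Uleth Coast standard time.
The standard-time date in Uleth Coast, 17 April 2025, does not fall between 25 November 2024 and 2 March 2025, so daylight saving is not in effect and Uleth Coast is at UTC+02:00.
04:22 UTC + 2h = 06:22 Uleth Coast.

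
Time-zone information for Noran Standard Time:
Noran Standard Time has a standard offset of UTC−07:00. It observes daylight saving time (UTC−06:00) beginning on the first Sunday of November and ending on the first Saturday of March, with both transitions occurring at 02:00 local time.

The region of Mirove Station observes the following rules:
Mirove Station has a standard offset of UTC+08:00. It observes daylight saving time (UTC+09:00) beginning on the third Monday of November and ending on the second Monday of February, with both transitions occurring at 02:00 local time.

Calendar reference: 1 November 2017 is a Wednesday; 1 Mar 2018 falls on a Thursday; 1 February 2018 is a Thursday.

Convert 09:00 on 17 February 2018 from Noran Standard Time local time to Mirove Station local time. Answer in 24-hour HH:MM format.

1 November 2017 is a Wednesday, so the first Sunday is November 5.
1 March 2018 is a Thursday, so the first Saturday is March 3.
17 February 2018 falls between 5 November 2017 and 3 March 2018, so daylight saving is in effect and Noran Standard Time is at UTC−06:00.
09:00 Noran Standard Time + 6h = 15:00 UTC.
1 November 2017 is a Wednesday, so the first Monday is November 6 and the third is November 20.
1 February 2018 is a Thursday, so the first Monday is February 5 and the second is February 12.
At the standard offset (UTC+08:00), 15:00 UTC + 8h = 23:00 Mirove Station standard time.
The standard-time date in Mirove Station, 17 February 2018, is outside the daylight-saving period (20 November 2017 – 12 February 2018), so Mirove Station is on standard time, UTC+08:00.
15:00 UTC + 8h = 23:00 Mirove Station.

23:00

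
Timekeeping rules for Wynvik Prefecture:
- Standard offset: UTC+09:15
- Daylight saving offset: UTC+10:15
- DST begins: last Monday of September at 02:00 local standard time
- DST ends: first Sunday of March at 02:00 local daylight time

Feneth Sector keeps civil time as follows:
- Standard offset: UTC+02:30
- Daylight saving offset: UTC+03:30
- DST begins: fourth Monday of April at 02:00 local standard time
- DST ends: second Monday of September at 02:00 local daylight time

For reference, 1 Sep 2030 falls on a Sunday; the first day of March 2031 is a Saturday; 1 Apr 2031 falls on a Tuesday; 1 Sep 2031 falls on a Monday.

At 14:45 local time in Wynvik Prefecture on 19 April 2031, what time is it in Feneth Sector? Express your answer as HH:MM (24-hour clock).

1 September 2030 is a Sunday, so Mondays fall on 2, 9, 16, 23, 30; the last is September 30.
1 March 2031 is a Saturday, so the first Sunday is March 2.
19 April 2031 is outside the daylight-saving period (30 September 2030 – 2 March 2031), so Wynvik Prefecture is on standard time, UTC+09:15.
14:45 Wynvik Prefecture − 9h15m = 05:30 UTC.
1 April 2031 is a Tuesday, so the first Monday is April 7 and the fourth is April 28.
1 September 2031 is a Monday, so the first Monday is September 1 and the second is September 8.
At the standard offset (UTC+02:30), 05:30 UTC + 2h30m = 08:00 Feneth Sector standard time.
Daylight saving runs 28 April – 8 September; the standard-time date in Feneth Sector, 19 April 2031, is outside that window, so Feneth Sector is on standard time at UTC+02:30.
05:30 UTC + 2h30m = 08:00 Feneth Sector.

08:00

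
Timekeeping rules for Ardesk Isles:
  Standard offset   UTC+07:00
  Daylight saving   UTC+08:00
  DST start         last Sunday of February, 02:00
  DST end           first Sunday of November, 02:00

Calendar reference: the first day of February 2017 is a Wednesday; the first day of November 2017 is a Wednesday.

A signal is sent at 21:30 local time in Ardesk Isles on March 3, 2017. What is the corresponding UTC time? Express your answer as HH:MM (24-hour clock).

13:30

1 February 2017 is a Wednesday, so Sundays fall on 5, 12, 19, 26; the last is February 26.
1 November 2017 is a Wednesday, so the first Sunday is November 5.
March 3, 2017 lies within the daylight-saving period (26 February – 5 November), so Ardesk Isles is on daylight time, UTC+08:00.
21:30 local − 8h = 13:30 UTC.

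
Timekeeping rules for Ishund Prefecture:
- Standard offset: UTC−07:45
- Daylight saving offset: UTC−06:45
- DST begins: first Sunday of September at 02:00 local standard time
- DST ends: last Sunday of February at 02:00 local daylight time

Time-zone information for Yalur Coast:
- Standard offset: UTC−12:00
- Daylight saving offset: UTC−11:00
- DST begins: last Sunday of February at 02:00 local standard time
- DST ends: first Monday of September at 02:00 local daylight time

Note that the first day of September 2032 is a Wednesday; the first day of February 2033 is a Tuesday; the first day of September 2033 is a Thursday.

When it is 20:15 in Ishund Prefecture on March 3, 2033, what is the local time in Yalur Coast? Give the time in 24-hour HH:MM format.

17:00

1 September 2032 is a Wednesday, so the first Sunday is September 5.
1 February 2033 is a Tuesday, so Sundays fall on 6, 13, 20, 27; the last is February 27.
Daylight saving runs 5 September 2032 – 27 February 2033; March 3, 2033 is outside that window, so Ishund Prefecture is on standard time at UTC−07:45.
20:15 Ishund Prefecture + 7h45m = 04:00 UTC (rolling into the next day, 4 March 2033).
1 February 2033 is a Tuesday, so Sundays fall on 6, 13, 20, 27; the last is February 27.
1 September 2033 is a Thursday, so the first Monday is September 5.
At the standard offset (UTC−12:00), 04:00 UTC − 12h = 16:00 Yalur Coast standard time (rolling into the previous day, 3 March 2033).
Daylight saving runs 27 February – 5 September; the standard-time date in Yalur Coast, March 3, 2033, is inside that window, so Yalur Coast is at UTC−11:00.
04:00 UTC − 11h = 17:00 Yalur Coast (rolling into the previous day, 3 March 2033).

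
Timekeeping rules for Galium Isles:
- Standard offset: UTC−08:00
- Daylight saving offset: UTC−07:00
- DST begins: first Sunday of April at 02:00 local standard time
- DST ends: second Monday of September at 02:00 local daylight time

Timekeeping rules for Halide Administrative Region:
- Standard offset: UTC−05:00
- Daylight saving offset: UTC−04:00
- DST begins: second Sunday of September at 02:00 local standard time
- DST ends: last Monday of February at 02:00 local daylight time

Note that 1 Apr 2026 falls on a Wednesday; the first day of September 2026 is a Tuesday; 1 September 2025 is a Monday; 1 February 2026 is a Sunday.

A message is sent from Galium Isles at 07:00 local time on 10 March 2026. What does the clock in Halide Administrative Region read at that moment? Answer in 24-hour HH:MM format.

10:00

1 April 2026 is a Wednesday, so the first Sunday is April 5.
1 September 2026 is a Tuesday, so the first Monday is September 7 and the second is September 14.
10 March 2026 is outside the daylight-saving period (5 April – 14 September), so Galium Isles is on standard time, UTC−08:00.
07:00 Galium Isles + 8h = 15:00 UTC.
1 September 2025 is a Monday, so the first Sunday is September 7 and the second is September 14.
1 February 2026 is a Sunday, so Mondays fall on 2, 9, 16, 23; the last is February 23.
At the standard offset (UTC−05:00), 15:00 UTC − 5h = 10:00 Halide Administrative Region standard time.
Daylight saving runs 14 September 2025 – 23 February 2026; the standard-time date in Halide Administrative Region, 10 March 2026, is outside that window, so Halide Administrative Region is on standard time at UTC−05:00.
15:00 UTC − 5h = 10:00 Halide Administrative Region.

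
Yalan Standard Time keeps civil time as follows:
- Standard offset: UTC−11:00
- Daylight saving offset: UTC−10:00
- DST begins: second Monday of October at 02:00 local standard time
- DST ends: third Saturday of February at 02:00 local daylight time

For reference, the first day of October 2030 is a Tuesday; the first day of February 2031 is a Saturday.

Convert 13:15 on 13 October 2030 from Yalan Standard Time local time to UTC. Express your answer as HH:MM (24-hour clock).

1 October 2030 is a Tuesday, so the first Monday is October 7 and the second is October 14.
1 February 2031 is a Saturday, so the first Saturday is February 1 and the third is February 15.
Daylight saving runs 14 October 2030 – 15 February 2031; 13 October 2030 is outside that window, so Yalan Standard Time is on standard time at UTC−11:00.
13:15 local + 11h = 00:15 UTC (rolling into the next day, 14 October 2030).

00:15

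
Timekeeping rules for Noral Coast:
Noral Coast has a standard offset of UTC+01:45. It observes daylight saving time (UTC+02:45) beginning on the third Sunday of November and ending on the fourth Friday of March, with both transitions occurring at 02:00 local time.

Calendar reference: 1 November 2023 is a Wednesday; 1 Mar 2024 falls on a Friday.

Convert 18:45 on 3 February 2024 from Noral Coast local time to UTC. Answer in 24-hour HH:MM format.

16:00

1 November 2023 is a Wednesday, so the first Sunday is November 5 and the third is November 19.
1 March 2024 is a Friday, so the first Friday is March 1 and the fourth is March 22.
3 February 2024 lies within the daylight-saving period (19 November 2023 – 22 March 2024), so Noral Coast is on daylight time, UTC+02:45.
18:45 local − 2h45m = 16:00 UTC.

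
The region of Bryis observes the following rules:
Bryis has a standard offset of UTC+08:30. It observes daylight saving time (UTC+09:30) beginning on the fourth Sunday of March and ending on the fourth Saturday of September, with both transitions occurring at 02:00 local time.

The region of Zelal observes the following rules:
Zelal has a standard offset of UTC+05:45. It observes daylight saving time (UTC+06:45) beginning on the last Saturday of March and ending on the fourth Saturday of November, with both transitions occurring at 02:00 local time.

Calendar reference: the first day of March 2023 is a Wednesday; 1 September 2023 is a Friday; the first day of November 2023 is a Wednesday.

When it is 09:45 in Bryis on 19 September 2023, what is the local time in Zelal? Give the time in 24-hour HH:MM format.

1 March 2023 is a Wednesday, so the first Sunday is March 5 and the fourth is March 26.
1 September 2023 is a Friday, so the first Saturday is September 2 and the fourth is September 23.
19 September 2023 lies within the daylight-saving period (26 March – 23 September), so Bryis is on daylight time, UTC+09:30.
09:45 Bryis − 9h30m = 00:15 UTC.
1 March 2023 is a Wednesday, so Saturdays fall on 4, 11, 18, 25; the last is March 25.
1 November 2023 is a Wednesday, so the first Saturday is November 4 and the fourth is November 25.
At the standard offset (UTC+05:45), 00:15 UTC + 5h45m = 06:00 Zelal standard time.
Daylight saving runs 25 March – 25 November; the standard-time date in Zelal, 19 September 2023, is inside that window, so Zelal is at UTC+06:45.
00:15 UTC + 6h45m = 07:00 Zelal.

07:00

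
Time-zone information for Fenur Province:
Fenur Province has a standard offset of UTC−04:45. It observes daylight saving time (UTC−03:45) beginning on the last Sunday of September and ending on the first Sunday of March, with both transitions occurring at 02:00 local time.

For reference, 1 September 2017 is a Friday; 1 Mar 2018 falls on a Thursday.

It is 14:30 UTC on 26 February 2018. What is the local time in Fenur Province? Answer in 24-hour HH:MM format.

10:45

1 September 2017 is a Friday, so Sundays fall on 3, 10, 17, 24; the last is September 24.
1 March 2018 is a Thursday, so the first Sunday is March 4.
At the standard offset (UTC−04:45), 14:30 UTC − 4h45m = 09:45 Fenur Province standard time.
The standard-time date in Fenur Province, 26 February 2018, lies within the daylight-saving period (24 September 2017 – 4 March 2018), so Fenur Province is on daylight time, UTC−03:45.
14:30 UTC − 3h45m = 10:45 local.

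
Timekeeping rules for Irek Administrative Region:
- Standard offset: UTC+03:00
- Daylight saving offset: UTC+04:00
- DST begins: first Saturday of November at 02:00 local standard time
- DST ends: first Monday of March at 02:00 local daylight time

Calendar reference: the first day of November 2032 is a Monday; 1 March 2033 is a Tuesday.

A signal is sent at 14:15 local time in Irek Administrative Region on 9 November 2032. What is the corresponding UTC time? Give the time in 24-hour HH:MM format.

1 November 2032 is a Monday, so the first Saturday is November 6.
1 March 2033 is a Tuesday, so the first Monday is March 7.
9 November 2032 lies within the daylight-saving period (6 November 2032 – 7 March 2033), so Irek Administrative Region is on daylight time, UTC+04:00.
14:15 local − 4h = 10:15 UTC.

10:15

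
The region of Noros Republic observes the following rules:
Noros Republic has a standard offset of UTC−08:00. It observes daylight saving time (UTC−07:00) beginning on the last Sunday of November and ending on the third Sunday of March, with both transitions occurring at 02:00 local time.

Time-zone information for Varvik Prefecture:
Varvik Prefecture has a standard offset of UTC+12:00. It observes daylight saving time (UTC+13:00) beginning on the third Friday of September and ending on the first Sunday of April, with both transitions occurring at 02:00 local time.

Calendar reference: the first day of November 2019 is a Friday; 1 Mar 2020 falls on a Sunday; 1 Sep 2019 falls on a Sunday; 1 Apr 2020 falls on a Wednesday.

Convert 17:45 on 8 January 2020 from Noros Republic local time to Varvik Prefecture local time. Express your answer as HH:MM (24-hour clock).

1 November 2019 is a Friday, so Sundays fall on 3, 10, 17, 24; the last is November 24.
1 March 2020 is a Sunday, so the first Sunday is March 1 and the third is March 15.
Daylight saving runs 24 November 2019 – 15 March 2020; 8 January 2020 is inside that window, so Noros Republic is at UTC−07:00.
17:45 Noros Republic + 7h = 00:45 UTC (rolling into the next day, 9 January 2020).
1 September 2019 is a Sunday, so the first Friday is September 6 and the third is September 20.
1 April 2020 is a Wednesday, so the first Sunday is April 5.
At the standard offset (UTC+12:00), 00:45 UTC + 12h = 12:45 Varvik Prefecture standard time.
The standard-time date in Varvik Prefecture, 9 January 2020, lies within the daylight-saving period (20 September 2019 – 5 April 2020), so Varvik Prefecture is on daylight time, UTC+13:00.
00:45 UTC + 13h = 13:45 Varvik Prefecture.

13:45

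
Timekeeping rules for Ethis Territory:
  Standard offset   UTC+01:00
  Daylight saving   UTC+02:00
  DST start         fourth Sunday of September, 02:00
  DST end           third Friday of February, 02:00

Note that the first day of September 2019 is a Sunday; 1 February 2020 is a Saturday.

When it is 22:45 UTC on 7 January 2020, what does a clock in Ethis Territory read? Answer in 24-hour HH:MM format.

00:45

1 September 2019 is a Sunday, so the first Sunday is September 1 and the fourth is September 22.
1 February 2020 is a Saturday, so the first Friday is February 7 and the third is February 21.
At the standard offset (UTC+01:00), 22:45 UTC + 1h = 23:45 Ethis Territory standard time.
Daylight saving runs 22 September 2019 – 21 February 2020; the standard-time date in Ethis Territory, 7 January 2020, is inside that window, so Ethis Territory is at UTC+02:00.
22:45 UTC + 2h = 00:45 local (rolling into the next day, 8 January 2020).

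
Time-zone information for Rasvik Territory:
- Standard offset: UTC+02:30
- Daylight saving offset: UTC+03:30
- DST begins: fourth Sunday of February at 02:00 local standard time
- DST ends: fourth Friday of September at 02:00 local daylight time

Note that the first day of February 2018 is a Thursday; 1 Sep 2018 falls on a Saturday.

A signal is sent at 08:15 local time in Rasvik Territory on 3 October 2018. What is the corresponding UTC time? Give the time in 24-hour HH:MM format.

05:45

1 February 2018 is a Thursday, so the first Sunday is February 4 and the fourth is February 25.
1 September 2018 is a Saturday, so the first Friday is September 7 and the fourth is September 28.
3 October 2018 does not fall between 25 February and 28 September, so daylight saving is not in effect and Rasvik Territory is at UTC+02:30.
08:15 local − 2h30m = 05:45 UTC.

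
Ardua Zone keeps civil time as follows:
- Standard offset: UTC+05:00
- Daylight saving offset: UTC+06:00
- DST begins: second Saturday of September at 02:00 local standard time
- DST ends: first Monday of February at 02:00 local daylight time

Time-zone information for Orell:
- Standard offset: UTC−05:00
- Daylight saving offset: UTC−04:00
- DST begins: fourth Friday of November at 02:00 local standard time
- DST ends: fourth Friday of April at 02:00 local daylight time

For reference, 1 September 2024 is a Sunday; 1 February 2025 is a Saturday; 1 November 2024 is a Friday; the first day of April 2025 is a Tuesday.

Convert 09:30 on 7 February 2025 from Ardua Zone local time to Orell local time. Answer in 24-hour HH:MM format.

00:30

1 September 2024 is a Sunday, so the first Saturday is September 7 and the second is September 14.
1 February 2025 is a Saturday, so the first Monday is February 3.
7 February 2025 is outside the daylight-saving period (14 September 2024 – 3 February 2025), so Ardua Zone is on standard time, UTC+05:00.
09:30 Ardua Zone − 5h = 04:30 UTC.
1 November 2024 is a Friday, so the first Friday is November 1 and the fourth is November 22.
1 April 2025 is a Tuesday, so the first Friday is April 4 and the fourth is April 25.
At the standard offset (UTC−05:00), 04:30 UTC − 5h = 23:30 Orell standard time (rolling into the previous day, 6 February 2025).
Daylight saving runs 22 November 2024 – 25 April 2025; the standard-time date in Orell, 6 February 2025, is inside that window, so Orell is at UTC−04:00.
04:30 UTC − 4h = 00:30 Orell.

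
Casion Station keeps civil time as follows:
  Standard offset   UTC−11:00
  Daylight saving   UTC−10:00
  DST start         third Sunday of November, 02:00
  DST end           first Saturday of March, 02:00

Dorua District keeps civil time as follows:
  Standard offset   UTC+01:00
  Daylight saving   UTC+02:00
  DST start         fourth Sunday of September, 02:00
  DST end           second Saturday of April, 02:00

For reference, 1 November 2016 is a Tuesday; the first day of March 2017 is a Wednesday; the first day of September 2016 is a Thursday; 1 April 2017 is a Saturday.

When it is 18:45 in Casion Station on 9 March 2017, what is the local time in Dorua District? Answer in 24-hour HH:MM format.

1 November 2016 is a Tuesday, so the first Sunday is November 6 and the third is November 20.
1 March 2017 is a Wednesday, so the first Saturday is March 4.
Daylight saving runs 20 November 2016 – 4 March 2017; 9 March 2017 is outside that window, so Casion Station is on standard time at UTC−11:00.
18:45 Casion Station + 11h = 05:45 UTC (rolling into the next day, 10 March 2017).
1 September 2016 is a Thursday, so the first Sunday is September 4 and the fourth is September 25.
1 April 2017 is a Saturday, so the first Saturday is April 1 and the second is April 8.
At the standard offset (UTC+01:00), 05:45 UTC + 1h = 06:45 Dorua District standard time.
The standard-time date in Dorua District, 10 March 2017, lies within the daylight-saving period (25 September 2016 – 8 April 2017), so Dorua District is on daylight time, UTC+02:00.
05:45 UTC + 2h = 07:45 Dorua District.

07:45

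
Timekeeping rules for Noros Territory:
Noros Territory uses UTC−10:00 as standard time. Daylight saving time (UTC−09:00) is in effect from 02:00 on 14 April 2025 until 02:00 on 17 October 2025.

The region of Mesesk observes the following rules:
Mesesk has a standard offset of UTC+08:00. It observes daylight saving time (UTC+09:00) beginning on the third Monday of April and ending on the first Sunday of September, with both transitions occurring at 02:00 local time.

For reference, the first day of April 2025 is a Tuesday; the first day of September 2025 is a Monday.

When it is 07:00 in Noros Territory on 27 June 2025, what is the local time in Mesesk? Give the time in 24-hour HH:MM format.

27 June 2025 falls between 14 April and 17 October, so daylight saving is in effect and Noros Territory is at UTC−09:00.
07:00 Noros Territory + 9h = 16:00 UTC.
1 April 2025 is a Tuesday, so the first Monday is April 7 and the third is April 21.
1 September 2025 is a Monday, so the first Sunday is September 7.
At the standard offset (UTC+08:00), 16:00 UTC + 8h = 00:00 Mesesk standard time (rolling into the next day, 28 June 2025).
The standard-time date in Mesesk, 28 June 2025, lies within the daylight-saving period (21 April – 7 September), so Mesesk is on daylight time, UTC+09:00.
16:00 UTC + 9h = 01:00 Mesesk (rolling into the next day, 28 June 2025).

01:00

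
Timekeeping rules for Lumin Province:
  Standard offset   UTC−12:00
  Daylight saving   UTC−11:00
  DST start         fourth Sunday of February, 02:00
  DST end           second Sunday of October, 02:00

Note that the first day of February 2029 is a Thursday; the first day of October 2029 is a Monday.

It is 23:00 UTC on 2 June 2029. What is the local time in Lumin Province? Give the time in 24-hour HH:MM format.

12:00

1 February 2029 is a Thursday, so the first Sunday is February 4 and the fourth is February 25.
1 October 2029 is a Monday, so the first Sunday is October 7 and the second is October 14.
At the standard offset (UTC−12:00), 23:00 UTC − 12h = 11:00 Lumin Province standard time.
The standard-time date in Lumin Province, 2 June 2029, falls between 25 February and 14 October, so daylight saving is in effect and Lumin Province is at UTC−11:00.
23:00 UTC − 11h = 12:00 local.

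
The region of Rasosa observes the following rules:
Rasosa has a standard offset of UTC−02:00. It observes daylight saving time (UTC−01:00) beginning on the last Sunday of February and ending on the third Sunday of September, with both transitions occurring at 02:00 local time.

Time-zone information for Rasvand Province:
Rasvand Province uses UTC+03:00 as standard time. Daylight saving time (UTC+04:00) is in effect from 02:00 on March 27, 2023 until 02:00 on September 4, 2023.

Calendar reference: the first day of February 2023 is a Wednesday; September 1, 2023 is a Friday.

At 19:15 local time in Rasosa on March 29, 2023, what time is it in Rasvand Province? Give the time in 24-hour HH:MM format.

00:15

1 February 2023 is a Wednesday, so Sundays fall on 5, 12, 19, 26; the last is February 26.
1 September 2023 is a Friday, so the first Sunday is September 3 and the third is September 17.
Daylight saving runs 26 February – 17 September; March 29, 2023 is inside that window, so Rasosa is at UTC−01:00.
19:15 Rasosa + 1h = 20:15 UTC.
At the standard offset (UTC+03:00), 20:15 UTC + 3h = 23:15 Rasvand Province standard time.
The standard-time date in Rasvand Province, March 29, 2023, lies within the daylight-saving period (27 March – 4 September), so Rasvand Province is on daylight time, UTC+04:00.
20:15 UTC + 4h = 00:15 Rasvand Province (rolling into the next day, 30 March 2023).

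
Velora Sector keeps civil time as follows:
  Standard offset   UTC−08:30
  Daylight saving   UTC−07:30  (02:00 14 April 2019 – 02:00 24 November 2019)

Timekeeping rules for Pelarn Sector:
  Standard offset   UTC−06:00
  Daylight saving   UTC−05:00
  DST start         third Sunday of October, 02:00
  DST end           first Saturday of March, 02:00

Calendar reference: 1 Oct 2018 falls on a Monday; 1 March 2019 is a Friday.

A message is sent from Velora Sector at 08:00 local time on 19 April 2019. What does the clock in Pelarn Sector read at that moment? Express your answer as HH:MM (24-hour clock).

19 April 2019 falls between 14 April and 24 November, so daylight saving is in effect and Velora Sector is at UTC−07:30.
08:00 Velora Sector + 7h30m = 15:30 UTC.
1 October 2018 is a Monday, so the first Sunday is October 7 and the third is October 21.
1 March 2019 is a Friday, so the first Saturday is March 2.
At the standard offset (UTC−06:00), 15:30 UTC − 6h = 09:30 Pelarn Sector standard time.
The standard-time date in Pelarn Sector, 19 April 2019, is outside the daylight-saving period (21 October 2018 – 2 March 2019), so Pelarn Sector is on standard time, UTC−06:00.
15:30 UTC − 6h = 09:30 Pelarn Sector.

09:30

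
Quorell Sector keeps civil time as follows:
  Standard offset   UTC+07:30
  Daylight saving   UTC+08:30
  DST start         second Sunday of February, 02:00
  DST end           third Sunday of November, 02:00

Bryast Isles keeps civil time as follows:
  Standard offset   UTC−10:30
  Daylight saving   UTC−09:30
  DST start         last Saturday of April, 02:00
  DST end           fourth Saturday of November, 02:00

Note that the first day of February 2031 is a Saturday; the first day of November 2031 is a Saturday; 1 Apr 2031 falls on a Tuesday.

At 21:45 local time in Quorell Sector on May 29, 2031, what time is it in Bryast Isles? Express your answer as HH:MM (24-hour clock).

1 February 2031 is a Saturday, so the first Sunday is February 2 and the second is February 9.
1 November 2031 is a Saturday, so the first Sunday is November 2 and the third is November 16.
May 29, 2031 lies within the daylight-saving period (9 February – 16 November), so Quorell Sector is on daylight time, UTC+08:30.
21:45 Quorell Sector − 8h30m = 13:15 UTC.
1 April 2031 is a Tuesday, so Saturdays fall on 5, 12, 19, 26; the last is April 26.
1 November 2031 is a Saturday, so the first Saturday is November 1 and the fourth is November 22.
At the standard offset (UTC−10:30), 13:15 UTC − 10h30m = 02:45 Bryast Isles standard time.
Daylight saving runs 26 April – 22 November; the standard-time date in Bryast Isles, May 29, 2031, is inside that window, so Bryast Isles is at UTC−09:30.
13:15 UTC − 9h30m = 03:45 Bryast Isles.

03:45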